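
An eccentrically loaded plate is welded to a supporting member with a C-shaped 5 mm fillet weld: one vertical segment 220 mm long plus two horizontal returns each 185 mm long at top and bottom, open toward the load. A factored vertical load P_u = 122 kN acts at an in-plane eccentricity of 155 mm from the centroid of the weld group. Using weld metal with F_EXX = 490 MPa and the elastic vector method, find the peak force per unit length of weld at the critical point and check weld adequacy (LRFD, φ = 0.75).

f_max ≈ 590 N/mm; adequate

Total weld length L_w = 590 mm. Treat welds as unit-width lines.
Centroid: x̄ = 2×185×92.5 / 590 = 58.01 mm from the vertical weld.
Polar moment about centroid: J = I_x + I_y = [220³/12 + 2×185×110²] + [220×58.01² + 2(185³/12 + 185×34.49²)] = 7600000 mm³.
Direct shear f_v = P/L_w = 122×10³ / 590 = 206.8 N/mm (vertical).
Torsion M = P·e = 122×10³ × 155 = 18910000 N·mm.
Critical point at (x, y) = (127, 110) from centroid. f_tx = M·y/J = 273.7 N/mm; f_ty = M·x/J = 316 N/mm.
Resultant f_max = √[f_tx² + (f_v + f_ty)²] = √[273.7² + (206.8 + 316)²] = 590.1 N/mm.
Capacity per unit length: φr_n = 0.75 × 0.6 × 490 × (0.707 × 5) = 779.5 N/mm.
590.1 ≤ 779.5 → adequate.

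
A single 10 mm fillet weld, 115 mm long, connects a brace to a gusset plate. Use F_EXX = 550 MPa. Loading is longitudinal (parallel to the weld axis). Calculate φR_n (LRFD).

φR_n ≈ 201 kN

Effective throat t_e = 0.707 × 10 = 7.07 mm.
Total length L = 115 mm; A_we = 7.07 × 115 = 813 mm².
F_nw = 0.6 F_EXX = 0.6 × 550 = 330 MPa.
φR_n = 0.75 × 330 × 813 × 10⁻³ = 201.2 kN.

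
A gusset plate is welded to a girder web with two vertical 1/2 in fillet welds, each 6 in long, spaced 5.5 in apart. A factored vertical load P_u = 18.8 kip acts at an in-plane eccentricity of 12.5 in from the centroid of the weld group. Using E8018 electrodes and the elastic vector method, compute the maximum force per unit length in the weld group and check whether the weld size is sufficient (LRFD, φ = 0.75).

E80XX → F_EXX = 80 ksi.
Total weld length L_w = 12 in. Treat welds as unit-width lines.
Polar moment about centroid: J = 2[d³/12 + d(b/2)²] = 2[6³/12 + 6×2.75²] = 126.8 in³.
Direct shear f_v = P/L_w = 18.8 / 12 = 1.567 kip/in (vertical).
Torsion M = P·e = 18.8 × 12.5 = 235 kip·in.
Critical point at (x, y) = (2.75, 3) from centroid. f_tx = M·y/J = 5.562 kip/in; f_ty = M·x/J = 5.099 kip/in.
Resultant f_max = √[f_tx² + (f_v + f_ty)²] = √[5.562² + (1.567 + 5.099)²] = 8.681 kip/in.
Capacity per unit length: φr_n = 0.75 × 0.6 × 80 × (0.707 × 0.5) = 12.73 kip/in.
8.681 ≤ 12.73 → adequate.

f_max ≈ 8.68 kip/in; adequate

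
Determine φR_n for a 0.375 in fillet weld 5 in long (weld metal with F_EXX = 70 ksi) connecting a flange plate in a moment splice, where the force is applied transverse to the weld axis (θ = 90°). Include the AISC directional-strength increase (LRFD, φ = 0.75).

φR_n ≈ 62.6 kips

t_e = 0.707 × 0.375 = 0.2651 in; A_we = 0.2651 × 5 = 1.326 in².
Directional factor: 1.0 + 0.5 sin^1.5(90°) = 1.5.
F_nw = 0.6 × 70 × 1.5 = 63 ksi.
φR_n = 0.75 × 63 × 1.326 = 62.64 kips.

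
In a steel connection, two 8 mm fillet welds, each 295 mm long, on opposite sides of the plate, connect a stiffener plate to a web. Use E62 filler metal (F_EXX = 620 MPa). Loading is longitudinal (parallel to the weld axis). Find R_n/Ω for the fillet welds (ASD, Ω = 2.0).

R_n/Ω ≈ 621 kN

Effective throat t_e = 0.707 × 8 = 5.656 mm.
Total length L = 590 mm; A_we = 5.656 × 590 = 3337 mm².
F_nw = 0.6 F_EXX = 0.6 × 620 = 372 MPa.
R_n = 372 × 3337 × 10⁻³ = 1241 kN; R_n/Ω = 1241/2.0 = 620.7 kN.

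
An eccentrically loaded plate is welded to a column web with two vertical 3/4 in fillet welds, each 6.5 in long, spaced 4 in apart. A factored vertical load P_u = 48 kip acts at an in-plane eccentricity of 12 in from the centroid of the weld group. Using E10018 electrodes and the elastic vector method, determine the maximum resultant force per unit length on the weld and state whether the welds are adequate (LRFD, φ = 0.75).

E100XX → F_EXX = 100 ksi.
Total weld length L_w = 13 in. Treat welds as unit-width lines.
Polar moment about centroid: J = 2[d³/12 + d(b/2)²] = 2[6.5³/12 + 6.5×2²] = 97.77 in³.
Direct shear f_v = P/L_w = 48 / 13 = 3.692 kip/in (vertical).
Torsion M = P·e = 48 × 12 = 576 kip·in.
Critical point at (x, y) = (2, 3.25) from centroid. f_tx = M·y/J = 19.15 kip/in; f_ty = M·x/J = 11.78 kip/in.
Resultant f_max = √[f_tx² + (f_v + f_ty)²] = √[19.15² + (3.692 + 11.78)²] = 24.62 kip/in.
Capacity per unit length: φr_n = 0.75 × 0.6 × 100 × (0.707 × 0.75) = 23.86 kip/in.
24.62 > 23.86 → NOT adequate.

f_max ≈ 24.6 kip/in; NOT adequate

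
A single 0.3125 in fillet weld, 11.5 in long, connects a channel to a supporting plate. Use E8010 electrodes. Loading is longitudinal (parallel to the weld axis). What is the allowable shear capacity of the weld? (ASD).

E80XX → F_EXX = 80 ksi.
Effective throat t_e = 0.707 × 0.3125 = 0.2209 in.
Total length L = 11.5 in; A_we = 0.2209 × 11.5 = 2.541 in².
F_nw = 0.6 F_EXX = 0.6 × 80 = 48 ksi.
R_n = 48 × 2.541 = 122 kips; R_n/Ω = 122/2.0 = 60.98 kips.

R_n/Ω ≈ 61 kips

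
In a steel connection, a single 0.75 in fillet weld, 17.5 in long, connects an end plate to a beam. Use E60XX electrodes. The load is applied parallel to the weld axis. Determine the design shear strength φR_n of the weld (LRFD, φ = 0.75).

E60XX → F_EXX = 60 ksi.
Effective throat t_e = 0.707 × 0.75 = 0.5302 in.
Total length L = 17.5 in; A_we = 0.5302 × 17.5 = 9.279 in².
F_nw = 0.6 F_EXX = 0.6 × 60 = 36 ksi.
φR_n = 0.75 × 36 × 9.279 = 250.5 kip.

φR_n ≈ 251 kip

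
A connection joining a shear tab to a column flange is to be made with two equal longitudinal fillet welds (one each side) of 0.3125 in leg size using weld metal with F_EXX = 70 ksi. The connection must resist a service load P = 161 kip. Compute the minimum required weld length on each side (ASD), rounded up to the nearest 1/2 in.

Throat t_e = 0.707 × 0.3125 = 0.2209 in.
r_n/Ω = (0.6 × 70 × 0.2209) / 2.0 = 4.64 kip/in.
L_req = P / (r_n/Ω) = 161 / 4.64 = 34.7 in total.
Per side: 34.7 / 2 = 17.35 in.
Round up → use L = 17.5 in on each side.

L = 17.5 in on each side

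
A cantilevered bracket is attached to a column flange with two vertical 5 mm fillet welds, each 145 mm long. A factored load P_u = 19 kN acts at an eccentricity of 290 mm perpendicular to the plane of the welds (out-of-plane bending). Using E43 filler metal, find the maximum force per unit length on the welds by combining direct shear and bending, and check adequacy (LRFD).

f_max ≈ 789 N/mm; NOT adequate

E43XX → F_EXX = 430 MPa.
L_w = 2 × 145 = 290 mm; section modulus (unit throat) S = 2 × L²/6 = 7008 mm².
Direct shear f_v = P/L_w = 19×10³/290 = 65.52 N/mm.
Moment M = P × e = 19×10³ × 290 = 5510000 N·mm; bending f_b = M/S = 786.2 N/mm.
f_max = √(f_v² + f_b²) = √(65.52² + 786.2²) = 788.9 N/mm.
φr_n = 0.75 × 0.6 × 430 × (0.707 × 5) = 684 N/mm → NOT adequate.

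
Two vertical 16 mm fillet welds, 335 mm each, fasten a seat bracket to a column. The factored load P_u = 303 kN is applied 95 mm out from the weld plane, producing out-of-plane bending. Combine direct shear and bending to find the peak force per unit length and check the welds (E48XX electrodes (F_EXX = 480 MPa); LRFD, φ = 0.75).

L_w = 2 × 335 = 670 mm; section modulus (unit throat) S = 2 × L²/6 = 37410 mm².
Direct shear f_v = P/L_w = 303×10³/670 = 452.2 N/mm.
Moment M = P × e = 303×10³ × 95 = 28785000 N·mm; bending f_b = M/S = 769.5 N/mm.
f_max = √(f_v² + f_b²) = √(452.2² + 769.5²) = 892.5 N/mm.
φr_n = 0.75 × 0.6 × 480 × (0.707 × 16) = 2443 N/mm → adequate.

f_max ≈ 893 N/mm; adequate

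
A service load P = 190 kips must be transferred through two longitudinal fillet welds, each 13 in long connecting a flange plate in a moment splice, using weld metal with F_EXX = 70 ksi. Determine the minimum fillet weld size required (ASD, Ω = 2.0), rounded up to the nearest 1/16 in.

w = 1/2 in

Total weld length L = 26 in.
Required throat t_e = P × Ω / (0.6 F_EXX × L) = 190 × 2.0 / (0.6 × 70 × 26) = 0.348 in.
Required leg w = t_e / 0.707 = 0.4922 in → use 1/2 in.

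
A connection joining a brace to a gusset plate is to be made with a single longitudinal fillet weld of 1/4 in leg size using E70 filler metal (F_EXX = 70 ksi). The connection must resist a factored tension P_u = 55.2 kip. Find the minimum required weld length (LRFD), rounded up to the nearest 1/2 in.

L = 10 in

Throat t_e = 0.707 × 0.25 = 0.1767 in.
φr_n = 0.75 × 0.6 × 70 × 0.1767 = 5.568 kip/in.
L_req = P_u / φr_n = 55.2 / 5.568 = 9.914 in total.
Round up → use L = 10 in.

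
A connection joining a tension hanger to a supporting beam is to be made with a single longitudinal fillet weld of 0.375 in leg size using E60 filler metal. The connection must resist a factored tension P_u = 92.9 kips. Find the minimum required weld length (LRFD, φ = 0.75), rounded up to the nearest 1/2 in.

E60XX → F_EXX = 60 ksi.
Throat t_e = 0.707 × 0.375 = 0.2651 in.
φr_n = 0.75 × 0.6 × 60 × 0.2651 = 7.158 kips/in.
L_req = P_u / φr_n = 92.9 / 7.158 = 12.98 in total.
Round up → use L = 13 in.

L = 13 in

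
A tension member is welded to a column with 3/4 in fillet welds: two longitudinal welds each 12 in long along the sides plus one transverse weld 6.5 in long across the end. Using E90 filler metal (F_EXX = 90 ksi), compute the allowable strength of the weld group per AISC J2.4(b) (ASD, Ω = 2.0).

R_n/Ω ≈ 437 kip

t_e = 0.707 × 0.75 = 0.5302 in.
R_nwl = 0.6 × 90 × 0.5302 × 24 = 687.2 kip (longitudinal, 2 welds).
R_nwt = 0.6 × 90 × 0.5302 × 6.5 = 186.1 kip (transverse, base value).
(i) R_nwl + R_nwt = 873.3 kip; (ii) 0.85 R_nwl + 1.5 R_nwt = 863.3 kip.
R_n = max = 873.3 kip [governs: (i)]; R_n/Ω = 436.7 kip.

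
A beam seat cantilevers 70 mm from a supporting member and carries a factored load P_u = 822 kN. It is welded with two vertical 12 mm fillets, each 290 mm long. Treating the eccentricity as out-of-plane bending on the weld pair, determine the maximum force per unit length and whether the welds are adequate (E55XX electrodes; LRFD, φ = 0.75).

f_max ≈ 2490 N/mm; NOT adequate

E55XX → F_EXX = 550 MPa.
L_w = 2 × 290 = 580 mm; section modulus (unit throat) S = 2 × L²/6 = 28030 mm².
Direct shear f_v = P/L_w = 822×10³/580 = 1417 N/mm.
Moment M = P × e = 822×10³ × 70 = 57540000 N·mm; bending f_b = M/S = 2053 N/mm.
f_max = √(f_v² + f_b²) = √(1417² + 2053²) = 2494 N/mm.
φr_n = 0.75 × 0.6 × 550 × (0.707 × 12) = 2100 N/mm → NOT adequate.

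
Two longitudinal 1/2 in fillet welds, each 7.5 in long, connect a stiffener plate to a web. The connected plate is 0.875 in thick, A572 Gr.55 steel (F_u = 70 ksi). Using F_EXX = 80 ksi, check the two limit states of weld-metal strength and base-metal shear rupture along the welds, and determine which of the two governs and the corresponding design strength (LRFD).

φR_n ≈ 191 kips (weld metal governs)

t_e = 0.707 × 0.5 = 0.3535 in; L = 15 in.
Weld metal: φR_n = 0.75 × 0.6 × 80 × 0.3535 × 15 = 190.9 kips.
Base metal (shear rupture): φR_n = 0.75 × 0.6 × 70 × 0.875 × 15 = 413.4 kips.
Governing: weld metal.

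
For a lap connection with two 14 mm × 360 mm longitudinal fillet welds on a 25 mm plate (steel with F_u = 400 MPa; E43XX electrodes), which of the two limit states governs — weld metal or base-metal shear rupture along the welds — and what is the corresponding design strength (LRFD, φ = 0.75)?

φR_n ≈ 1380 kN (weld metal governs)

E43XX → F_EXX = 430 MPa.
t_e = 0.707 × 14 = 9.898 mm; L = 720 mm.
Weld metal: φR_n = 0.75 × 0.6 × 430 × 9.898 × 720 × 10⁻³ = 1379 kN.
Base metal (shear rupture): φR_n = 0.75 × 0.6 × 400 × 25 × 720 × 10⁻³ = 3240 kN.
Governing: weld metal.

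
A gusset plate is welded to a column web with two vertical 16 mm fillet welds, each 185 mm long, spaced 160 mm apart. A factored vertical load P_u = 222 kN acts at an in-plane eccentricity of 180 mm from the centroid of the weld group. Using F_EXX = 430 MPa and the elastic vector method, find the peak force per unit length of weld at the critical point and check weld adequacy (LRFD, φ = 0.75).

Total weld length L_w = 370 mm. Treat welds as unit-width lines.
Polar moment about centroid: J = 2[d³/12 + d(b/2)²] = 2[185³/12 + 185×80²] = 3423000 mm³.
Direct shear f_v = P/L_w = 222×10³ / 370 = 600 N/mm (vertical).
Torsion M = P·e = 222×10³ × 180 = 39960000 N·mm.
Critical point at (x, y) = (80, 92.5) from centroid. f_tx = M·y/J = 1080 N/mm; f_ty = M·x/J = 933.8 N/mm.
Resultant f_max = √[f_tx² + (f_v + f_ty)²] = √[1080² + (600 + 933.8)²] = 1876 N/mm.
Capacity per unit length: φr_n = 0.75 × 0.6 × 430 × (0.707 × 16) = 2189 N/mm.
1876 ≤ 2189 → adequate.

f_max ≈ 1880 N/mm; adequate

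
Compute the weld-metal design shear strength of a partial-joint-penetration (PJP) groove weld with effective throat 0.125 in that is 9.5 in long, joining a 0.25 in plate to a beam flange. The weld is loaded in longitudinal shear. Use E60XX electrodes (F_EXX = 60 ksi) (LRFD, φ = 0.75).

φR_n ≈ 32.1 kips

Effective throat (given) t_e = 0.125 in.
A_we = 0.125 × 9.5 = 1.188 in².
F_nw = 0.6 F_EXX = 36 ksi.
φR_n = 0.75 × 36 × 1.188 = 32.06 kips.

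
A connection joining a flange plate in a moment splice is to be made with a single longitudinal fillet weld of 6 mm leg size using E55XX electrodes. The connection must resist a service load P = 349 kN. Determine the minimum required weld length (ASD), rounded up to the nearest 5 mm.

L = 500 mm

E55XX → F_EXX = 550 MPa.
Throat t_e = 0.707 × 6 = 4.242 mm.
r_n/Ω = (0.6 × 550 × 4.242) / 2.0 = 699.9 N/mm = 0.6999 kN/mm.
L_req = P / (r_n/Ω) = 349 / 0.6999 = 498.6 mm total.
Round up → use L = 500 mm.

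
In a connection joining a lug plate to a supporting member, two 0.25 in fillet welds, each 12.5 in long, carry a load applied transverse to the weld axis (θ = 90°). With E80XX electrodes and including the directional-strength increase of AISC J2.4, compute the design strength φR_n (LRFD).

φR_n ≈ 239 kips

E80XX → F_EXX = 80 ksi.
t_e = 0.707 × 0.25 = 0.1767 in; A_we = 0.1767 × 25 = 4.419 in².
Directional factor: 1.0 + 0.5 sin^1.5(90°) = 1.5.
F_nw = 0.6 × 80 × 1.5 = 72 ksi.
φR_n = 0.75 × 72 × 4.419 = 238.6 kips.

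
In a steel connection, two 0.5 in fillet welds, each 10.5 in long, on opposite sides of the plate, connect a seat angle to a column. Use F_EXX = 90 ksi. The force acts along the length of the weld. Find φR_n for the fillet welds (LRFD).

Effective throat t_e = 0.707 × 0.5 = 0.3535 in.
Total length L = 21 in; A_we = 0.3535 × 21 = 7.423 in².
F_nw = 0.6 F_EXX = 0.6 × 90 = 54 ksi.
φR_n = 0.75 × 54 × 7.423 = 300.7 kip.

φR_n ≈ 301 kip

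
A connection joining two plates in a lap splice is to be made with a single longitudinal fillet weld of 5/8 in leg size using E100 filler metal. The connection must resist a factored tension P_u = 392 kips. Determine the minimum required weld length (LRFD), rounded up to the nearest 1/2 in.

L = 20 in

E100XX → F_EXX = 100 ksi.
Throat t_e = 0.707 × 0.625 = 0.4419 in.
φr_n = 0.75 × 0.6 × 100 × 0.4419 = 19.88 kips/in.
L_req = P_u / φr_n = 392 / 19.88 = 19.71 in total.
Round up → use L = 20 in.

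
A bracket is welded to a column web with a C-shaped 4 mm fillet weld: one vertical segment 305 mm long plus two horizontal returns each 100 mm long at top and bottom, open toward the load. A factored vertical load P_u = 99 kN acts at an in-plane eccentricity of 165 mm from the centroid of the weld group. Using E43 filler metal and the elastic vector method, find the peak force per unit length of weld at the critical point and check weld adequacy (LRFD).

f_max ≈ 498 N/mm; adequate

E43XX → F_EXX = 430 MPa.
Total weld length L_w = 505 mm. Treat welds as unit-width lines.
Centroid: x̄ = 2×100×50 / 505 = 19.8 mm from the vertical weld.
Polar moment about centroid: J = I_x + I_y = [305³/12 + 2×100×152.5²] + [305×19.8² + 2(100³/12 + 100×30.2²)] = 7484000 mm³.
Direct shear f_v = P/L_w = 99×10³ / 505 = 196 N/mm (vertical).
Torsion M = P·e = 99×10³ × 165 = 16335000 N·mm.
Critical point at (x, y) = (80.2, 152.5) from centroid. f_tx = M·y/J = 332.8 N/mm; f_ty = M·x/J = 175 N/mm.
Resultant f_max = √[f_tx² + (f_v + f_ty)²] = √[332.8² + (196 + 175)²] = 498.5 N/mm.
Capacity per unit length: φr_n = 0.75 × 0.6 × 430 × (0.707 × 4) = 547.2 N/mm.
498.5 ≤ 547.2 → adequate.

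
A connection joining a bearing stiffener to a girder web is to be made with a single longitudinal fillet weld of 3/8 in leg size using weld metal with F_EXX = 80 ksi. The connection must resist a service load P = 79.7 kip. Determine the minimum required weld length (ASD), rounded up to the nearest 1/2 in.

Throat t_e = 0.707 × 0.375 = 0.2651 in.
r_n/Ω = (0.6 × 80 × 0.2651) / 2.0 = 6.363 kip/in.
L_req = P / (r_n/Ω) = 79.7 / 6.363 = 12.53 in total.
Round up → use L = 13 in.

L = 13 in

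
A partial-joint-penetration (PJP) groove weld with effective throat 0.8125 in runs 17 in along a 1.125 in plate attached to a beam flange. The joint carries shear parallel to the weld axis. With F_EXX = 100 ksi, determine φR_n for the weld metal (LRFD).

φR_n ≈ 622 kip

Effective throat (given) t_e = 0.8125 in.
A_we = 0.8125 × 17 = 13.81 in².
F_nw = 0.6 F_EXX = 60 ksi.
φR_n = 0.75 × 60 × 13.81 = 621.6 kip.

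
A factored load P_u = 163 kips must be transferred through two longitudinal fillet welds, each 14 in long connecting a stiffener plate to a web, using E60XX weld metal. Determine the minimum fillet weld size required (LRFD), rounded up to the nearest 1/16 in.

E60XX → F_EXX = 60 ksi.
Total weld length L = 28 in.
Required throat t_e = P_u / (φ × 0.6 F_EXX × L) = 163 / (0.75 × 0.6 × 60 × 28) = 0.2156 in.
Required leg w = t_e / 0.707 = 0.305 in → use 5/16 in.

w = 5/16 in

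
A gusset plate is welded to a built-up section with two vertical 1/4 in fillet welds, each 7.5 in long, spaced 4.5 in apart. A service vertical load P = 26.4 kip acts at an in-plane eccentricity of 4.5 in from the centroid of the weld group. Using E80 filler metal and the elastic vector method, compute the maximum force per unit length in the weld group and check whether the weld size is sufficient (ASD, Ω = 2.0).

E80XX → F_EXX = 80 ksi.
Total weld length L_w = 15 in. Treat welds as unit-width lines.
Polar moment about centroid: J = 2[d³/12 + d(b/2)²] = 2[7.5³/12 + 7.5×2.25²] = 146.2 in³.
Direct shear f_v = P/L_w = 26.4 / 15 = 1.76 kip/in (vertical).
Torsion M = P·e = 26.4 × 4.5 = 118.8 kip·in.
Critical point at (x, y) = (2.25, 3.75) from centroid. f_tx = M·y/J = 3.046 kip/in; f_ty = M·x/J = 1.828 kip/in.
Resultant f_max = √[f_tx² + (f_v + f_ty)²] = √[3.046² + (1.76 + 1.828)²] = 4.706 kip/in.
Capacity per unit length: r_n/Ω = (1/2.0) × 0.6 × 80 × (0.707 × 0.25) = 4.242 kip/in.
4.706 > 4.242 → NOT adequate.

f_max ≈ 4.71 kip/in; NOT adequate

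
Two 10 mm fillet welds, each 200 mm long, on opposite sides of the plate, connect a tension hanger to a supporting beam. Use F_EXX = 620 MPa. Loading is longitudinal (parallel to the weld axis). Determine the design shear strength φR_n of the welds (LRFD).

φR_n ≈ 789 kN

Effective throat t_e = 0.707 × 10 = 7.07 mm.
Total length L = 400 mm; A_we = 7.07 × 400 = 2828 mm².
F_nw = 0.6 F_EXX = 0.6 × 620 = 372 MPa.
φR_n = 0.75 × 372 × 2828 × 10⁻³ = 789 kN.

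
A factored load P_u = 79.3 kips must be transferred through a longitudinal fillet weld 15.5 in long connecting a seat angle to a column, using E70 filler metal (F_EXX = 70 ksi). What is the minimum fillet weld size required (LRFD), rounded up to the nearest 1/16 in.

Total weld length L = 15.5 in.
Required throat t_e = P_u / (φ × 0.6 F_EXX × L) = 79.3 / (0.75 × 0.6 × 70 × 15.5) = 0.1624 in.
Required leg w = t_e / 0.707 = 0.2297 in → use 1/4 in.

w = 1/4 in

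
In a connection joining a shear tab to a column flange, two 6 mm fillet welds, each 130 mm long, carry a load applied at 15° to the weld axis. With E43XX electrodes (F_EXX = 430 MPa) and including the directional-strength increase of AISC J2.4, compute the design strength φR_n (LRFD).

t_e = 0.707 × 6 = 4.242 mm; A_we = 4.242 × 260 = 1103 mm².
Directional factor: 1.0 + 0.5 sin^1.5(15°) = 1.066.
F_nw = 0.6 × 430 × 1.066 = 275 MPa.
φR_n = 0.75 × 275 × 1103 × 10⁻³ = 227.5 kN.

φR_n ≈ 227 kN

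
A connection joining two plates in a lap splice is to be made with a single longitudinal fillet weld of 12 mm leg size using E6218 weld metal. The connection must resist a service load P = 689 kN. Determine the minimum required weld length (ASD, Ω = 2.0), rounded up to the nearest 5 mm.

E62XX → F_EXX = 620 MPa.
Throat t_e = 0.707 × 12 = 8.484 mm.
r_n/Ω = (0.6 × 620 × 8.484) / 2.0 = 1578 N/mm = 1.578 kN/mm.
L_req = P / (r_n/Ω) = 689 / 1.578 = 436.6 mm total.
Round up → use L = 440 mm.

L = 440 mm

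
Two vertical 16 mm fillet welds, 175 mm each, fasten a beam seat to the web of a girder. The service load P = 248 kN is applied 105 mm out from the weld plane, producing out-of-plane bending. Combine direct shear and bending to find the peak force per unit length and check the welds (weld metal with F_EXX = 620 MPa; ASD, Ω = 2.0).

f_max ≈ 2650 N/mm; NOT adequate

L_w = 2 × 175 = 350 mm; section modulus (unit throat) S = 2 × L²/6 = 10210 mm².
Direct shear f_v = P/L_w = 248×10³/350 = 708.6 N/mm.
Moment M = P × e = 248×10³ × 105 = 26040000 N·mm; bending f_b = M/S = 2551 N/mm.
f_max = √(f_v² + f_b²) = √(708.6² + 2551²) = 2647 N/mm.
r_n/Ω = (1/2.0) × 0.6 × 620 × (0.707 × 16) = 2104 N/mm → NOT adequate.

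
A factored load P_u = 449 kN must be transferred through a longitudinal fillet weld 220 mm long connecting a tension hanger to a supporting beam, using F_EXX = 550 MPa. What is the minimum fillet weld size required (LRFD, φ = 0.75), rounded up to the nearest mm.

Total weld length L = 220 mm.
Required throat t_e = P_u / (φ × 0.6 F_EXX × L) = 449 / (0.75 × 0.6 × 550 × 220 × 10⁻³) = 8.246 mm.
Required leg w = t_e / 0.707 = 11.66 mm → use 12 mm.

w = 12 mm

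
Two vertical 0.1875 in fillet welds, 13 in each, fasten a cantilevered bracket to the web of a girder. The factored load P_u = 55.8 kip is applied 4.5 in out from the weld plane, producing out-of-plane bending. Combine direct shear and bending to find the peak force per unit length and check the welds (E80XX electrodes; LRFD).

f_max ≈ 4.95 kip/in; NOT adequate

E80XX → F_EXX = 80 ksi.
L_w = 2 × 13 = 26 in; section modulus (unit throat) S = 2 × L²/6 = 56.33 in².
Direct shear f_v = P/L_w = 55.8/26 = 2.146 kip/in.
Moment M = P × e = 55.8 × 4.5 = 251.1 kip·in; bending f_b = M/S = 4.457 kip/in.
f_max = √(f_v² + f_b²) = √(2.146² + 4.457²) = 4.947 kip/in.
φr_n = 0.75 × 0.6 × 80 × (0.707 × 0.1875) = 4.772 kip/in → NOT adequate.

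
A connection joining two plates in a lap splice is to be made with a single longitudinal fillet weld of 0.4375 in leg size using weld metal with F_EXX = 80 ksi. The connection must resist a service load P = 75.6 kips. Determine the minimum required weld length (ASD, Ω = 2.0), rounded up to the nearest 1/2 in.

Throat t_e = 0.707 × 0.4375 = 0.3093 in.
r_n/Ω = (0.6 × 80 × 0.3093) / 2.0 = 7.423 kip/in.
L_req = P / (r_n/Ω) = 75.6 / 7.423 = 10.18 in total.
Round up → use L = 10.5 in.

L = 10.5 in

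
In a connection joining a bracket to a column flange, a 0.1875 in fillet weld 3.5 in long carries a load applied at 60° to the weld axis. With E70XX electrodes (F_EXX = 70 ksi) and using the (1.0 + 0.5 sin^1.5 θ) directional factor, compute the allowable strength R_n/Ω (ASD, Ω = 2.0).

t_e = 0.707 × 0.1875 = 0.1326 in; A_we = 0.1326 × 3.5 = 0.464 in².
Directional factor: 1.0 + 0.5 sin^1.5(60°) = 1.403.
F_nw = 0.6 × 70 × 1.403 = 58.92 ksi.
R_n/Ω = (58.92 × 0.464) / 2.0 = 13.67 kip.

R_n/Ω ≈ 13.7 kip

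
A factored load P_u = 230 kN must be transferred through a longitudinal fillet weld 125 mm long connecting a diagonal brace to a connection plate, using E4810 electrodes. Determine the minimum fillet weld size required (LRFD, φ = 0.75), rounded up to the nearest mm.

E48XX → F_EXX = 480 MPa.
Total weld length L = 125 mm.
Required throat t_e = P_u / (φ × 0.6 F_EXX × L) = 230 / (0.75 × 0.6 × 480 × 125 × 10⁻³) = 8.519 mm.
Required leg w = t_e / 0.707 = 12.05 mm → use 13 mm.

w = 13 mm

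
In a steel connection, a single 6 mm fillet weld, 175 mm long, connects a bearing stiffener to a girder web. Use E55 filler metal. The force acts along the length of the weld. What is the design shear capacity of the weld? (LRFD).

E55XX → F_EXX = 550 MPa.
Effective throat t_e = 0.707 × 6 = 4.242 mm.
Total length L = 175 mm; A_we = 4.242 × 175 = 742.4 mm².
F_nw = 0.6 F_EXX = 0.6 × 550 = 330 MPa.
φR_n = 0.75 × 330 × 742.4 × 10⁻³ = 183.7 kN.

φR_n ≈ 184 kN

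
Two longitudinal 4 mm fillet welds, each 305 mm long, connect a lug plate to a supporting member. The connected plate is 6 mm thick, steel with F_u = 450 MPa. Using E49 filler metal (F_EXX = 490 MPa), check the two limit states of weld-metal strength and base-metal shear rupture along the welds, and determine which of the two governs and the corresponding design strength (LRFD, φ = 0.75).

t_e = 0.707 × 4 = 2.828 mm; L = 610 mm.
Weld metal: φR_n = 0.75 × 0.6 × 490 × 2.828 × 610 × 10⁻³ = 380.4 kN.
Base metal (shear rupture): φR_n = 0.75 × 0.6 × 450 × 6 × 610 × 10⁻³ = 741.2 kN.
Governing: weld metal.

φR_n ≈ 380 kN (weld metal governs)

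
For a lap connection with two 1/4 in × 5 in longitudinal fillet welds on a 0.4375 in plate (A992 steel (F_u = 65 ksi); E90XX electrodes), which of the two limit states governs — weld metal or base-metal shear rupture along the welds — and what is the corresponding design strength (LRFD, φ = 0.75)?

E90XX → F_EXX = 90 ksi.
t_e = 0.707 × 0.25 = 0.1767 in; L = 10 in.
Weld metal: φR_n = 0.75 × 0.6 × 90 × 0.1767 × 10 = 71.58 kips.
Base metal (shear rupture): φR_n = 0.75 × 0.6 × 65 × 0.4375 × 10 = 128 kips.
Governing: weld metal.

φR_n ≈ 71.6 kips (weld metal governs)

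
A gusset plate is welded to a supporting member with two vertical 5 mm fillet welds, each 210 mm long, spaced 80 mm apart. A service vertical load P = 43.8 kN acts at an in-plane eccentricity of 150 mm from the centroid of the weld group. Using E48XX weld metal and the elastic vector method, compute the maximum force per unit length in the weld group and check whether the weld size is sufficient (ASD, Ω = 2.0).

f_max ≈ 383 N/mm; adequate

E48XX → F_EXX = 480 MPa.
Total weld length L_w = 420 mm. Treat welds as unit-width lines.
Polar moment about centroid: J = 2[d³/12 + d(b/2)²] = 2[210³/12 + 210×40²] = 2216000 mm³.
Direct shear f_v = P/L_w = 43.8×10³ / 420 = 104.3 N/mm (vertical).
Torsion M = P·e = 43.8×10³ × 150 = 6570000 N·mm.
Critical point at (x, y) = (40, 105) from centroid. f_tx = M·y/J = 311.4 N/mm; f_ty = M·x/J = 118.6 N/mm.
Resultant f_max = √[f_tx² + (f_v + f_ty)²] = √[311.4² + (104.3 + 118.6)²] = 382.9 N/mm.
Capacity per unit length: r_n/Ω = (1/2.0) × 0.6 × 480 × (0.707 × 5) = 509 N/mm.
382.9 ≤ 509 → adequate.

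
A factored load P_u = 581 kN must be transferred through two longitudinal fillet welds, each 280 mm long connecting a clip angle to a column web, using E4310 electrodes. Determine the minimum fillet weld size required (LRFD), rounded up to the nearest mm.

E43XX → F_EXX = 430 MPa.
Total weld length L = 560 mm.
Required throat t_e = P_u / (φ × 0.6 F_EXX × L) = 581 / (0.75 × 0.6 × 430 × 560 × 10⁻³) = 5.362 mm.
Required leg w = t_e / 0.707 = 7.584 mm → use 8 mm.

w = 8 mm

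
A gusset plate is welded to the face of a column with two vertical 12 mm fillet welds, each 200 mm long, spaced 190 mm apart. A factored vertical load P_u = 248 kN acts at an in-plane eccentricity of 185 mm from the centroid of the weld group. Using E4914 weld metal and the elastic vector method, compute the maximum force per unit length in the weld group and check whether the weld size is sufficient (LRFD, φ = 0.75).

f_max ≈ 1770 N/mm; adequate

E49XX → F_EXX = 490 MPa.
Total weld length L_w = 400 mm. Treat welds as unit-width lines.
Polar moment about centroid: J = 2[d³/12 + d(b/2)²] = 2[200³/12 + 200×95²] = 4943000 mm³.
Direct shear f_v = P/L_w = 248×10³ / 400 = 620 N/mm (vertical).
Torsion M = P·e = 248×10³ × 185 = 45880000 N·mm.
Critical point at (x, y) = (95, 100) from centroid. f_tx = M·y/J = 928.1 N/mm; f_ty = M·x/J = 881.7 N/mm.
Resultant f_max = √[f_tx² + (f_v + f_ty)²] = √[928.1² + (620 + 881.7)²] = 1765 N/mm.
Capacity per unit length: φr_n = 0.75 × 0.6 × 490 × (0.707 × 12) = 1871 N/mm.
1765 ≤ 1871 → adequate.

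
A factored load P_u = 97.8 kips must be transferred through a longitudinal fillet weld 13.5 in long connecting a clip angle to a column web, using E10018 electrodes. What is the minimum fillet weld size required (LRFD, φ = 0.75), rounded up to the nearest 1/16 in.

w = 1/4 in

E100XX → F_EXX = 100 ksi.
Total weld length L = 13.5 in.
Required throat t_e = P_u / (φ × 0.6 F_EXX × L) = 97.8 / (0.75 × 0.6 × 100 × 13.5) = 0.161 in.
Required leg w = t_e / 0.707 = 0.2277 in → use 1/4 in.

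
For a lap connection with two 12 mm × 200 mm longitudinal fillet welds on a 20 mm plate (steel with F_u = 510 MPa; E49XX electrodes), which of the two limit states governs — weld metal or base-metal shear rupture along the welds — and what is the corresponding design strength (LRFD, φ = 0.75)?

E49XX → F_EXX = 490 MPa.
t_e = 0.707 × 12 = 8.484 mm; L = 400 mm.
Weld metal: φR_n = 0.75 × 0.6 × 490 × 8.484 × 400 × 10⁻³ = 748.3 kN.
Base metal (shear rupture): φR_n = 0.75 × 0.6 × 510 × 20 × 400 × 10⁻³ = 1836 kN.
Governing: weld metal.

φR_n ≈ 748 kN (weld metal governs)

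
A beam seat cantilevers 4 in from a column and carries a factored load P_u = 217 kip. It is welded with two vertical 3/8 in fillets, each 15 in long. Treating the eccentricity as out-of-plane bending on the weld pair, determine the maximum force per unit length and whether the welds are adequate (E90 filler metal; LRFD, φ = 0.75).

E90XX → F_EXX = 90 ksi.
L_w = 2 × 15 = 30 in; section modulus (unit throat) S = 2 × L²/6 = 75 in².
Direct shear f_v = P/L_w = 217/30 = 7.233 kip/in.
Moment M = P × e = 217 × 4 = 868 kip·in; bending f_b = M/S = 11.57 kip/in.
f_max = √(f_v² + f_b²) = √(7.233² + 11.57²) = 13.65 kip/in.
φr_n = 0.75 × 0.6 × 90 × (0.707 × 0.375) = 10.74 kip/in → NOT adequate.

f_max ≈ 13.6 kip/in; NOT adequate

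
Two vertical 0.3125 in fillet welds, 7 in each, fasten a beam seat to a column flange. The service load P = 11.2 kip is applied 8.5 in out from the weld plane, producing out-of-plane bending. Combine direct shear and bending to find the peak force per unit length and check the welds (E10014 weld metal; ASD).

f_max ≈ 5.88 kip/in; adequate

E100XX → F_EXX = 100 ksi.
L_w = 2 × 7 = 14 in; section modulus (unit throat) S = 2 × L²/6 = 16.33 in².
Direct shear f_v = P/L_w = 11.2/14 = 0.8 kip/in.
Moment M = P × e = 11.2 × 8.5 = 95.2 kip·in; bending f_b = M/S = 5.829 kip/in.
f_max = √(f_v² + f_b²) = √(0.8² + 5.829²) = 5.883 kip/in.
r_n/Ω = (1/2.0) × 0.6 × 100 × (0.707 × 0.3125) = 6.628 kip/in → adequate.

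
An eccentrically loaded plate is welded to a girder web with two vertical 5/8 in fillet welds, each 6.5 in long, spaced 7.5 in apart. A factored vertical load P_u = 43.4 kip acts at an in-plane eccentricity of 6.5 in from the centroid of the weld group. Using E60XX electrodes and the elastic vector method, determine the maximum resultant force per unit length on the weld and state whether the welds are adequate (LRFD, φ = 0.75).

f_max ≈ 8.92 kip/in; adequate

E60XX → F_EXX = 60 ksi.
Total weld length L_w = 13 in. Treat welds as unit-width lines.
Polar moment about centroid: J = 2[d³/12 + d(b/2)²] = 2[6.5³/12 + 6.5×3.75²] = 228.6 in³.
Direct shear f_v = P/L_w = 43.4 / 13 = 3.338 kip/in (vertical).
Torsion M = P·e = 43.4 × 6.5 = 282.1 kip·in.
Critical point at (x, y) = (3.75, 3.25) from centroid. f_tx = M·y/J = 4.011 kip/in; f_ty = M·x/J = 4.628 kip/in.
Resultant f_max = √[f_tx² + (f_v + f_ty)²] = √[4.011² + (3.338 + 4.628)²] = 8.919 kip/in.
Capacity per unit length: φr_n = 0.75 × 0.6 × 60 × (0.707 × 0.625) = 11.93 kip/in.
8.919 ≤ 11.93 → adequate.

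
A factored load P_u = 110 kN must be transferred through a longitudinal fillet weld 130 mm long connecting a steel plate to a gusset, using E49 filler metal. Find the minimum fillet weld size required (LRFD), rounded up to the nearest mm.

E49XX → F_EXX = 490 MPa.
Total weld length L = 130 mm.
Required throat t_e = P_u / (φ × 0.6 F_EXX × L) = 110 / (0.75 × 0.6 × 490 × 130 × 10⁻³) = 3.837 mm.
Required leg w = t_e / 0.707 = 5.428 mm → use 6 mm.

w = 6 mm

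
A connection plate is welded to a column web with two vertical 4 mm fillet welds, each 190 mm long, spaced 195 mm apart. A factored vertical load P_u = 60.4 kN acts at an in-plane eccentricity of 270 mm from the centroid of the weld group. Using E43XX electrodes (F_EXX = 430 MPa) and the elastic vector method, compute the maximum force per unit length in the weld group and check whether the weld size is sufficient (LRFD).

f_max ≈ 591 N/mm; NOT adequate

Total weld length L_w = 380 mm. Treat welds as unit-width lines.
Polar moment about centroid: J = 2[d³/12 + d(b/2)²] = 2[190³/12 + 190×97.5²] = 4756000 mm³.
Direct shear f_v = P/L_w = 60.4×10³ / 380 = 158.9 N/mm (vertical).
Torsion M = P·e = 60.4×10³ × 270 = 16308000 N·mm.
Critical point at (x, y) = (97.5, 95) from centroid. f_tx = M·y/J = 325.8 N/mm; f_ty = M·x/J = 334.4 N/mm.
Resultant f_max = √[f_tx² + (f_v + f_ty)²] = √[325.8² + (158.9 + 334.4)²] = 591.2 N/mm.
Capacity per unit length: φr_n = 0.75 × 0.6 × 430 × (0.707 × 4) = 547.2 N/mm.
591.2 > 547.2 → NOT adequate.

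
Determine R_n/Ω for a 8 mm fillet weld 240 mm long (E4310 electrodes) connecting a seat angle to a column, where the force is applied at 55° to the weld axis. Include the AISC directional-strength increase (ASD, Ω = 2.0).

E43XX → F_EXX = 430 MPa.
t_e = 0.707 × 8 = 5.656 mm; A_we = 5.656 × 240 = 1357 mm².
Directional factor: 1.0 + 0.5 sin^1.5(55°) = 1.371.
F_nw = 0.6 × 430 × 1.371 = 353.6 MPa.
R_n/Ω = (353.6 × 1357) / 2.0 × 10⁻³ = 240 kN.

R_n/Ω ≈ 240 kN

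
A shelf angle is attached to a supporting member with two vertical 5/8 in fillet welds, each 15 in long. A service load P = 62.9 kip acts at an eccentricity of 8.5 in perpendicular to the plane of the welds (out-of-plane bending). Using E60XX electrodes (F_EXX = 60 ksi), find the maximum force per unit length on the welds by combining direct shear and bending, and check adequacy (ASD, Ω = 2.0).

f_max ≈ 7.43 kip/in; adequate

L_w = 2 × 15 = 30 in; section modulus (unit throat) S = 2 × L²/6 = 75 in².
Direct shear f_v = P/L_w = 62.9/30 = 2.097 kip/in.
Moment M = P × e = 62.9 × 8.5 = 534.65 kip·in; bending f_b = M/S = 7.129 kip/in.
f_max = √(f_v² + f_b²) = √(2.097² + 7.129²) = 7.431 kip/in.
r_n/Ω = (1/2.0) × 0.6 × 60 × (0.707 × 0.625) = 7.954 kip/in → adequate.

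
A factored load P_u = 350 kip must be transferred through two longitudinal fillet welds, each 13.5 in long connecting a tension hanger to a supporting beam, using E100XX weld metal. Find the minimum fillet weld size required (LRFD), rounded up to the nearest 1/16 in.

w = 7/16 in

E100XX → F_EXX = 100 ksi.
Total weld length L = 27 in.
Required throat t_e = P_u / (φ × 0.6 F_EXX × L) = 350 / (0.75 × 0.6 × 100 × 27) = 0.2881 in.
Required leg w = t_e / 0.707 = 0.4074 in → use 7/16 in.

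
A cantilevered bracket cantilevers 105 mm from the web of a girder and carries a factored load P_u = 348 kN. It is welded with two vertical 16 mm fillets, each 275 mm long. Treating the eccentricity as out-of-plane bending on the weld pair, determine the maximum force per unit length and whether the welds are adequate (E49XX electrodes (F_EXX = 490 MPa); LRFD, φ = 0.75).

L_w = 2 × 275 = 550 mm; section modulus (unit throat) S = 2 × L²/6 = 25210 mm².
Direct shear f_v = P/L_w = 348×10³/550 = 632.7 N/mm.
Moment M = P × e = 348×10³ × 105 = 36540000 N·mm; bending f_b = M/S = 1450 N/mm.
f_max = √(f_v² + f_b²) = √(632.7² + 1450²) = 1582 N/mm.
φr_n = 0.75 × 0.6 × 490 × (0.707 × 16) = 2494 N/mm → adequate.

f_max ≈ 1580 N/mm; adequate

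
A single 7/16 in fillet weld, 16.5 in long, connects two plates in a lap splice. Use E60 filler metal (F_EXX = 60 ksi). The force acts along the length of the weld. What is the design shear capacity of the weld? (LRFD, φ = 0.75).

Effective throat t_e = 0.707 × 0.4375 = 0.3093 in.
Total length L = 16.5 in; A_we = 0.3093 × 16.5 = 5.104 in².
F_nw = 0.6 F_EXX = 0.6 × 60 = 36 ksi.
φR_n = 0.75 × 36 × 5.104 = 137.8 kip.

φR_n ≈ 138 kip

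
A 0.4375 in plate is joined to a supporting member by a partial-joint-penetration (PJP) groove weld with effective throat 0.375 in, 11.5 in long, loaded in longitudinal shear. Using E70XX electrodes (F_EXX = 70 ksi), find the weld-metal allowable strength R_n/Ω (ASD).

Effective throat (given) t_e = 0.375 in.
A_we = 0.375 × 11.5 = 4.312 in².
F_nw = 0.6 F_EXX = 42 ksi.
R_n/Ω = (42 × 4.312) / 2.0 = 90.56 kips.

R_n/Ω ≈ 90.6 kips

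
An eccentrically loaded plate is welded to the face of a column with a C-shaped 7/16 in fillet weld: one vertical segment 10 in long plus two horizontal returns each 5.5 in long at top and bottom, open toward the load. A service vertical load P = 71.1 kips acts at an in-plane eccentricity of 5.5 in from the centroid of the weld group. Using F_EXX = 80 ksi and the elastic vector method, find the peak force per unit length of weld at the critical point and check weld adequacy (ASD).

f_max ≈ 8.47 kip/in; NOT adequate

Total weld length L_w = 21 in. Treat welds as unit-width lines.
Centroid: x̄ = 2×5.5×2.75 / 21 = 1.44 in from the vertical weld.
Polar moment about centroid: J = I_x + I_y = [10³/12 + 2×5.5×5²] + [10×1.44² + 2(5.5³/12 + 5.5×1.31²)] = 425.7 in³.
Direct shear f_v = P/L_w = 71.1 / 21 = 3.386 kip/in (vertical).
Torsion M = P·e = 71.1 × 5.5 = 391.05 kip·in.
Critical point at (x, y) = (4.06, 5) from centroid. f_tx = M·y/J = 4.593 kip/in; f_ty = M·x/J = 3.729 kip/in.
Resultant f_max = √[f_tx² + (f_v + f_ty)²] = √[4.593² + (3.386 + 3.729)²] = 8.469 kip/in.
Capacity per unit length: r_n/Ω = (1/2.0) × 0.6 × 80 × (0.707 × 0.4375) = 7.423 kip/in.
8.469 > 7.423 → NOT adequate.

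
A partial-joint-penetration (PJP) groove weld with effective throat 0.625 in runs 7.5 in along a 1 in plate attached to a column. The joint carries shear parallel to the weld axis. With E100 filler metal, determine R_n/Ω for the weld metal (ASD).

R_n/Ω ≈ 141 kip

E100XX → F_EXX = 100 ksi.
Effective throat (given) t_e = 0.625 in.
A_we = 0.625 × 7.5 = 4.688 in².
F_nw = 0.6 F_EXX = 60 ksi.
R_n/Ω = (60 × 4.688) / 2.0 = 140.6 kip.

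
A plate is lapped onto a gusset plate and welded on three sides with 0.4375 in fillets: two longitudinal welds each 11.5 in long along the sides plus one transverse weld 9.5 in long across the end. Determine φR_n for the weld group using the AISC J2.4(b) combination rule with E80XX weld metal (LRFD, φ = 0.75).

φR_n ≈ 376 kips

E80XX → F_EXX = 80 ksi.
t_e = 0.707 × 0.4375 = 0.3093 in.
R_nwl = 0.6 × 80 × 0.3093 × 23 = 341.5 kips (longitudinal, 2 welds).
R_nwt = 0.6 × 80 × 0.3093 × 9.5 = 141 kips (transverse, base value).
(i) R_nwl + R_nwt = 482.5 kips; (ii) 0.85 R_nwl + 1.5 R_nwt = 501.8 kips.
R_n = max = 501.8 kips [governs: (ii)]; φR_n = 376.4 kips.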